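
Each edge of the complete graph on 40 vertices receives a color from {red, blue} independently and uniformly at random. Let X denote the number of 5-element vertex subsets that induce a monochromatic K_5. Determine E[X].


Let X = Σ_S X_S over the C(40, 5) = 658008 subsets S of size 5, where X_S = 1 if the K_5 on S is monochromatic.
For a fixed S, the K_5 on S has C(5, 2) = 10 edges. P[all 10 edges red] = (1/2)^10, and likewise for blue, so P[monochromatic] = 2·(1/2)^10 = 2^{1 − 10} = 1/512.
By linearity: E[X] = C(40, 5) · 2^{1 − 10} = 658008 · 1/512 = 82251/64.
Numerically: E[X] ≈ 1285.171875.

E[X] = C(40,5)·2^(1−C(5,2)) = 82251/64 ≈ 1285.171875.


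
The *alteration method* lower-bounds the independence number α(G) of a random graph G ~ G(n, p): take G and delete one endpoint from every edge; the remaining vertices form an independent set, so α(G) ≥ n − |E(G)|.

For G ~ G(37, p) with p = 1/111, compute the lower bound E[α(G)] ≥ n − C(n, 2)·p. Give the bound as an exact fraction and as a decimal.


E[|E(G)|] = C(37, 2)·p = 666 · (1/111) = 6.
E[α(G)] ≥ n − E[|E(G)|] = 37 − 6 = 31.
Numerically: ≈ 31.00000.
(This is only a lower bound; the true E[α(G)] may be larger.)

E[α(G)] ≥ 31 ≈ 31.00000.


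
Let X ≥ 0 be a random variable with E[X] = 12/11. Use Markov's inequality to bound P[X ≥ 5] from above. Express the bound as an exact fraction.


μ = E[X] = 12/11, a = 5.
Markov: P[X ≥ 5] ≤ μ/a = (12/11)/5 = 12/55.
Numerically: ≈ 0.2182.
(Since a = 5 > μ = 1.0909, the bound 12/55 is < 1 and informative.)

P[X ≥ 5] ≤ 12/55 ≈ 0.2182.


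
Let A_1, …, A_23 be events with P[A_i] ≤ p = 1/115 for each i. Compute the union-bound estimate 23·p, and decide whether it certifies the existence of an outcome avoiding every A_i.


Union bound: P[∪_{i=1}^{23} A_i] ≤ Σ_i P[A_i] ≤ 23·p = 23·(1/115) = 1/5.
Numerically: 1/5 ≈ 0.200000.
Is 1/5 < 1? YES.
Since P[∪ A_i] ≤ 1/5 < 1, the complement has P[∩ A_i^c] ≥ 1 − 1/5 = 4/5 > 0, so some outcome avoids every A_i.

23·p = 1/5 ≈ 0.200000; existence CERTIFIED by the union bound.


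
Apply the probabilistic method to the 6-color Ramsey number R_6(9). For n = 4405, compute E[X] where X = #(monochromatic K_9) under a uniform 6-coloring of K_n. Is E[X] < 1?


E[X] = C(4405, 9) · 6^{1 − 36} = 1706862792900636302463627150 · 6^{−35} = 1706862792900636302463627150/1719070799748422591028658176.
As a reduced fraction: E[X] = 284477132150106050410604525/286511799958070431838109696 ≈ 0.9928985.
Is E[X] < 1? YES.
Since E[X] < 1, there exists a 6-coloring of K_{4405} with no monochromatic K_9; hence R_6(9) > 4405.

E[X] = 284477132150106050410604525/286511799958070431838109696 ≈ 0.9928985; E[X] < 1, so R_6(9) > 4405.


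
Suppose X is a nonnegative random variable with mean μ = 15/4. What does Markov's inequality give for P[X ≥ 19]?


μ = E[X] = 15/4, a = 19.
Markov: P[X ≥ 19] ≤ μ/a = (15/4)/19 = 15/76.
Numerically: ≈ 0.19737.
(Since a = 19 > μ = 3.75000, the bound 15/76 is < 1 and informative.)

P[X ≥ 19] ≤ 15/76 ≈ 0.19737.


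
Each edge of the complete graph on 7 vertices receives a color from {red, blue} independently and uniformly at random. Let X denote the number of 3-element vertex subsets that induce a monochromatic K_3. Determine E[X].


Let X = Σ_S X_S over the C(7, 3) = 35 subsets S of size 3, where X_S = 1 if the K_3 on S is monochromatic.
For a fixed S, the K_3 on S has C(3, 2) = 3 edges. P[all 3 edges red] = (1/2)^3, and likewise for blue, so P[monochromatic] = 2·(1/2)^3 = 2^{1 − 3} = 1/4.
By linearity of expectation: E[X] = C(7, 3) · 2^{1 − 3} = 35 · 1/4 = 35/4.
Numerically: E[X] ≈ 8.750000.

E[X] = C(7,3)·2^(1−C(3,2)) = 35/4 ≈ 8.750000.


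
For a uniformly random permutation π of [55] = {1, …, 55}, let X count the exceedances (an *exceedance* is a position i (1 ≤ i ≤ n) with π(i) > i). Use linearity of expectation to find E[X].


Write X = Σ_{i=1}^{55} X_i, where X_i = 1_{π(i) > i}.
For each fixed i, π(i) is uniform over {1, …, 55} (marginal of a uniform permutation), so P[π(i) > i] = (n − i)/n. Summing: Σ_{i=1}^{55} (n − i)/n = (0 + 1 + … + 54)/55 = 55(55 − 1)/(2·55) = (55 − 1)/2.
Hence E[X] = Σ_{i=1}^{55} (55 − i)/55 = 27 ≈ 27.00000.

E[X] = 27 = 27.00000.


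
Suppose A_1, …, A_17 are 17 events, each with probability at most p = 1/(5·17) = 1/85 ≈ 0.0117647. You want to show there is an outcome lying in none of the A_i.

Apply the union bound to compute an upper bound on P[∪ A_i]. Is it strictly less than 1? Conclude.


Union bound: P[∪_{i=1}^{17} A_i] ≤ Σ_i P[A_i] ≤ 17·p = 17·(1/85) = 1/5.
Numerically: 1/5 ≈ 0.2000000.
Is 1/5 < 1? YES.
Since P[∪ A_i] ≤ 1/5 < 1, the complement has P[∩ A_i^c] ≥ 1 − 1/5 = 4/5 > 0, so some outcome avoids every A_i.

17·p = 1/5 ≈ 0.2000000; existence CERTIFIED by the union bound.


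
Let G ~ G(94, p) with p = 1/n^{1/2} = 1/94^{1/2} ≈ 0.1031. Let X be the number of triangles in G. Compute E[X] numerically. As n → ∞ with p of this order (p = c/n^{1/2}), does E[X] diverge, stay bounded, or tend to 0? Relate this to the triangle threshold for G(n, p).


Number of potential triangles: C(94, 3) = 134044.
Each occurs with probability p³ ≈ (0.1031)³ ≈ 1.097257e-03.
By linearity: E[X] = C(94, 3)·p³ ≈ 134044 · 1.097257e-03 ≈ 147.0807.
Since α = 1/2 < 1, p = c/n^{1/2} ≫ 1/n is above the triangle threshold p ~ 1/n. Asymptotically E[X] ~ (c³/6)·n^{3(1−α)} = (1³/6)·n^{1.5} → ∞; triangles are abundant w.h.p.

E[X] ≈ 147.0807; in regime p = Θ(1/n^{1/2}) E[X] diverges (above the triangle threshold p ~ 1/n).


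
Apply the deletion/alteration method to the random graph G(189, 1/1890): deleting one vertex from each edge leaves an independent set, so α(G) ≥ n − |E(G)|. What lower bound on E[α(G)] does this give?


E[|E(G)|] = C(189, 2)·p = 17766 · (1/1890) = 47/5.
E[α(G)] ≥ n − E[|E(G)|] = 189 − 47/5 = 898/5.
Numerically: ≈ 179.600.
(This is only a lower bound; the true E[α(G)] may be larger.)

E[α(G)] ≥ 898/5 ≈ 179.600.


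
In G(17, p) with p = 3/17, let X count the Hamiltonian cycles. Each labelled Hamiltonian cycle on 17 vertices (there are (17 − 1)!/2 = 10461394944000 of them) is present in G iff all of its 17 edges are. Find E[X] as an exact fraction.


K_17 has (17 − 1)!/2 = 10461394944000 labelled Hamiltonian cycles.
For each such Hamiltonian cycle H, let X_H = 1 if all 17 edges of H are present in G. Then P[X_H = 1] = p^{17} = (3/17)^{17} = 129140163/827240261886336764177.
By linearity of expectation: E[X] = Σ_H E[X_H] = 10461394944000 · p^{17} = 10461394944000 · 129140163/827240261886336764177 = 1350986248275535872000/827240261886336764177.
Numerically: E[X] ≈ 1.63.

E[X] = 10461394944000 · (3/17)^{17} = 1350986248275535872000/827240261886336764177 ≈ 1.63.


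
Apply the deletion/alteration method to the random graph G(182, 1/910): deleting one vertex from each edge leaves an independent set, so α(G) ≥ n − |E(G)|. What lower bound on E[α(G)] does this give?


E[|E(G)|] = C(182, 2)·p = 16471 · (1/910) = 181/10.
E[α(G)] ≥ n − E[|E(G)|] = 182 − 181/10 = 1639/10.
Numerically: ≈ 163.9000.
(This is only a lower bound; the true E[α(G)] may be larger.)

E[α(G)] ≥ 1639/10 ≈ 163.9000.


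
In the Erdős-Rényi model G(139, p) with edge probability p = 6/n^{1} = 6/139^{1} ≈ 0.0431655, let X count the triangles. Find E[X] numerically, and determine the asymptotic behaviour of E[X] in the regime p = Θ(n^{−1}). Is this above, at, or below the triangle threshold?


Number of potential triangles: C(139, 3) = 437989.
Each occurs with probability p³ ≈ (0.0431655)³ ≈ 8.04283854e-05.
By linearity: E[X] = C(139, 3)·p³ ≈ 437989 · 8.04283854e-05 ≈ 35.226748.
Here α = 1, so p = 6/n is exactly at the triangle threshold p ~ 1/n. Asymptotically E[X] → c³/6 = 6³/6 = 36 ≈ 36.000000, a bounded constant. In this regime the triangle count is asymptotically Poisson(c³/6).

E[X] ≈ 35.226748; in regime p = Θ(1/n^{1}) E[X] stays bounded (at the triangle threshold p ~ 1/n).


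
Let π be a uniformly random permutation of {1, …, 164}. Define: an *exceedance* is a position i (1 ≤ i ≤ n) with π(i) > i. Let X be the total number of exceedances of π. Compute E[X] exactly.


Write X = Σ_{i=1}^{164} X_i, where X_i = 1_{π(i) > i}.
For each fixed i, π(i) is uniform over {1, …, 164} (marginal of a uniform permutation), so P[π(i) > i] = (n − i)/n. Summing: Σ_{i=1}^{164} (n − i)/n = (0 + 1 + … + 163)/164 = 164(164 − 1)/(2·164) = (164 − 1)/2.
Hence E[X] = Σ_{i=1}^{164} (164 − i)/164 = 163/2 ≈ 81.5000.

E[X] = 163/2 = 81.5000.


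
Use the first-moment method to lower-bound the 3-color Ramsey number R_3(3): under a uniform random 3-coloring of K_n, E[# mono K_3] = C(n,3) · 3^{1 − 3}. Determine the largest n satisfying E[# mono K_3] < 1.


We need C(n, 3) · 3^{1 − 3} < 1, i.e. C(n, 3) < 3^{3 − 1} = 9.
Check values of n near the boundary:
  n = 3: C(3, 3) = 1; 1 < 9? YES
  n = 4: C(4, 3) = 4; 4 < 9? YES
  n = 5: C(5, 3) = 10; 10 < 9? NO
  n = 6: C(6, 3) = 20; 20 < 9? NO
  n = 7: C(7, 3) = 35; 35 < 9? NO
The largest n with C(n, 3) < 9 is n = 4 (where E[X] = 4/9 ≈ 0.44444). Hence R_3(3) > 4, i.e. R_3(3) ≥ 5.

Largest n = 4; hence R_3(3) > 4.


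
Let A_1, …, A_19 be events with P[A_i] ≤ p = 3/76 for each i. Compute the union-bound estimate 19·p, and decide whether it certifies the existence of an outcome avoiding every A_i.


Union bound: P[∪_{i=1}^{19} A_i] ≤ Σ_i P[A_i] ≤ 19·p = 19·(3/76) = 3/4.
Numerically: 3/4 ≈ 0.750000.
Is 3/4 < 1? YES.
Since P[∪ A_i] ≤ 3/4 < 1, the complement has P[∩ A_i^c] ≥ 1 − 3/4 = 1/4 > 0, so some outcome avoids every A_i.

19·p = 3/4 ≈ 0.750000; existence CERTIFIED by the union bound.


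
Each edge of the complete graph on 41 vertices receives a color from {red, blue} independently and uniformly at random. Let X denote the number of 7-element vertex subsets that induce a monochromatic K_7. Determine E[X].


Let X = Σ_S X_S over the C(41, 7) = 22481940 subsets S of size 7, where X_S = 1 if the K_7 on S is monochromatic.
For a fixed S, the K_7 on S has C(7, 2) = 21 edges. P[all 21 edges red] = (1/2)^21, and likewise for blue, so P[monochromatic] = 2·(1/2)^21 = 2^{1 − 21} = 1/1048576.
Summing: E[X] = C(41, 7) · 2^{1 − 21} = 22481940 · 1/1048576 = 5620485/262144.
Numerically: E[X] ≈ 21.440.

E[X] = C(41,7)·2^(1−C(7,2)) = 5620485/262144 ≈ 21.440.


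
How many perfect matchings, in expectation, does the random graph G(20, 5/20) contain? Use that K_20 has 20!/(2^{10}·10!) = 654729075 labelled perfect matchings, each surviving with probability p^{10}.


K_20 has 20!/(2^{10}·10!) = 654729075 labelled perfect matchings.
For each such perfect matching H, let X_H = 1 if all 10 edges of H are present in G. Then P[X_H = 1] = p^{10} = (1/4)^{10} = 1/1048576.
By linearity: E[X] = Σ_H E[X_H] = 654729075 · p^{10} = 654729075 · 1/1048576 = 654729075/1048576.
Numerically: E[X] ≈ 624.4.

E[X] = 654729075 · (1/4)^{10} = 654729075/1048576 ≈ 624.4.


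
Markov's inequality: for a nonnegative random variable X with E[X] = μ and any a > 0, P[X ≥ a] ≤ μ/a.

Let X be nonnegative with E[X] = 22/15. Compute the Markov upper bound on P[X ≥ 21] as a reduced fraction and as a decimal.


μ = E[X] = 22/15, a = 21.
Markov: P[X ≥ 21] ≤ μ/a = (22/15)/21 = 22/315.
Numerically: ≈ 0.0698.
(Since a = 21 > μ = 1.4667, the bound 22/315 is < 1 and informative.)

P[X ≥ 21] ≤ 22/315 ≈ 0.0698.


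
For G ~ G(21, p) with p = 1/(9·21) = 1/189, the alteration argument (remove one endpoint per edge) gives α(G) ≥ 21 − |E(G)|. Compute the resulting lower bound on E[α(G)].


E[|E(G)|] = C(21, 2)·p = 210 · (1/189) = 10/9.
E[α(G)] ≥ n − E[|E(G)|] = 21 − 10/9 = 179/9.
Numerically: ≈ 19.888889.
(This is only a lower bound; the true E[α(G)] may be larger.)

E[α(G)] ≥ 179/9 ≈ 19.888889.


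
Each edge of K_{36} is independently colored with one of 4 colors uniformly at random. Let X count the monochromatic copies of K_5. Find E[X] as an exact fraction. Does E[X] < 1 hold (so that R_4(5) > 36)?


E[X] = C(36, 5) · 4^{1 − 10} = 376992 · 4^{−9} = 376992/262144.
As a reduced fraction: E[X] = 11781/8192 ≈ 1.43811.
Is E[X] < 1? NO.
Since E[X] ≥ 1, the first-moment bound is inconclusive at n = 36; it does NOT by itself certify R_4(5) > 36.

E[X] = 11781/8192 ≈ 1.43811; E[X] ≥ 1; first-moment method inconclusive here.


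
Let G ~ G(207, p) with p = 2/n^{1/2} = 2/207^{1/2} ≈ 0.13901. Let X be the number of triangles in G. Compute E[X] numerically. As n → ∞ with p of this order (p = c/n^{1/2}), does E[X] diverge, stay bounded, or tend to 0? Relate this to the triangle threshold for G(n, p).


Number of potential triangles: C(207, 3) = 1456935.
Each occurs with probability p³ ≈ (0.13901)³ ≈ 2.68617603e-03.
By linearity: E[X] = C(207, 3)·p³ ≈ 1456935 · 2.68617603e-03 ≈ 3913.583869.
Since α = 1/2 < 1, p = c/n^{1/2} ≫ 1/n is above the triangle threshold p ~ 1/n. Asymptotically E[X] ~ (c³/6)·n^{3(1−α)} = (2³/6)·n^{1.5} → ∞; triangles are abundant w.h.p.

E[X] ≈ 3913.583869; in regime p = Θ(1/n^{1/2}) E[X] diverges (above the triangle threshold p ~ 1/n).


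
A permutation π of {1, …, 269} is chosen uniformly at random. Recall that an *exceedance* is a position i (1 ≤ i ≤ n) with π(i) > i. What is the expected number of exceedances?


Write X = Σ_{i=1}^{269} X_i, where X_i = 1_{π(i) > i}.
For each fixed i, π(i) is uniform over {1, …, 269} (marginal of a uniform permutation), so P[π(i) > i] = (n − i)/n. Summing: Σ_{i=1}^{269} (n − i)/n = (0 + 1 + … + 268)/269 = 269(269 − 1)/(2·269) = (269 − 1)/2.
Hence E[X] = Σ_{i=1}^{269} (269 − i)/269 = 134 ≈ 134.00000.

E[X] = 134 = 134.00000.


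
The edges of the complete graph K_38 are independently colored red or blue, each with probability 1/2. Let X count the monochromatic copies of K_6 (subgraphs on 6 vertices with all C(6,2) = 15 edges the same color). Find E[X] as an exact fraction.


Let X = Σ_S X_S over the C(38, 6) = 2760681 subsets S of size 6, where X_S = 1 if the K_6 on S is monochromatic.
For a fixed S, the K_6 on S has C(6, 2) = 15 edges. P[all 15 edges red] = (1/2)^15, and likewise for blue, so P[monochromatic] = 2·(1/2)^15 = 2^{1 − 15} = 1/16384.
Summing: E[X] = C(38, 6) · 2^{1 − 15} = 2760681 · 1/16384 = 2760681/16384.
Numerically: E[X] ≈ 168.4986.

E[X] = C(38,6)·2^(1−C(6,2)) = 2760681/16384 ≈ 168.4986.


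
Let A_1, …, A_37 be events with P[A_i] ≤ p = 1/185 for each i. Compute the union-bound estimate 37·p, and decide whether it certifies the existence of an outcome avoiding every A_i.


Union bound: P[∪_{i=1}^{37} A_i] ≤ Σ_i P[A_i] ≤ 37·p = 37·(1/185) = 1/5.
Numerically: 1/5 ≈ 0.200000.
Is 1/5 < 1? YES.
Since P[∪ A_i] ≤ 1/5 < 1, the complement has P[∩ A_i^c] ≥ 1 − 1/5 = 4/5 > 0, so some outcome avoids every A_i.

37·p = 1/5 ≈ 0.200000; existence CERTIFIED by the union bound.


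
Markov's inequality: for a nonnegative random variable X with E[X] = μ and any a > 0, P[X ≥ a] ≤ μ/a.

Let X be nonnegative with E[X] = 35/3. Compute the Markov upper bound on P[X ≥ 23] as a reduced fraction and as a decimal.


μ = E[X] = 35/3, a = 23.
Markov: P[X ≥ 23] ≤ μ/a = (35/3)/23 = 35/69.
Numerically: ≈ 0.507246.
(Since a = 23 > μ = 11.666667, the bound 35/69 is < 1 and informative.)

P[X ≥ 23] ≤ 35/69 ≈ 0.507246.


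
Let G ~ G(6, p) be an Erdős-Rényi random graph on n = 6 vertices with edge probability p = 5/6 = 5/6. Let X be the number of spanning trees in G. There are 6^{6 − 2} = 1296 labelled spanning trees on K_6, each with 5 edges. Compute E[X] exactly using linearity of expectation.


K_6 has 6^{6 − 2} = 1296 labelled spanning trees.
For each such spanning tree H, let X_H = 1 if all 5 edges of H are present in G. Then P[X_H = 1] = p^{5} = (5/6)^{5} = 3125/7776.
By linearity: E[X] = Σ_H E[X_H] = 1296 · p^{5} = 1296 · 3125/7776 = 3125/6.
Numerically: E[X] ≈ 520.833.

E[X] = 1296 · (5/6)^{5} = 3125/6 ≈ 520.833.


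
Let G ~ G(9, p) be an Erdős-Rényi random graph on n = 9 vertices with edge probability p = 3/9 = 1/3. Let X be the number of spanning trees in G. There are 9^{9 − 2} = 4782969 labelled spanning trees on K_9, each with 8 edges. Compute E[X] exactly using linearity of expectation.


K_9 has 9^{9 − 2} = 4782969 labelled spanning trees.
For each such spanning tree H, let X_H = 1 if all 8 edges of H are present in G. Then P[X_H = 1] = p^{8} = (1/3)^{8} = 1/6561.
By linearity: E[X] = Σ_H E[X_H] = 4782969 · p^{8} = 4782969 · 1/6561 = 729.
Numerically: E[X] ≈ 729.

E[X] = 4782969 · (1/3)^{8} = 729 ≈ 729.


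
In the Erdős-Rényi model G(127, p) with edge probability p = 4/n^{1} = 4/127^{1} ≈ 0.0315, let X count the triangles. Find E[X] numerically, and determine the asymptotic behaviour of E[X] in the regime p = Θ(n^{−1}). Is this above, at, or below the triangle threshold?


Number of potential triangles: C(127, 3) = 333375.
Each occurs with probability p³ ≈ (0.0315)³ ≈ 3.12442e-05.
By linearity: E[X] = C(127, 3)·p³ ≈ 333375 · 3.12442e-05 ≈ 10.416.
Here α = 1, so p = 4/n is exactly at the triangle threshold p ~ 1/n. Asymptotically E[X] → c³/6 = 4³/6 = 32/3 ≈ 10.667, a bounded constant. In this regime the triangle count is asymptotically Poisson(c³/6).

E[X] ≈ 10.416; in regime p = Θ(1/n^{1}) E[X] stays bounded (at the triangle threshold p ~ 1/n).


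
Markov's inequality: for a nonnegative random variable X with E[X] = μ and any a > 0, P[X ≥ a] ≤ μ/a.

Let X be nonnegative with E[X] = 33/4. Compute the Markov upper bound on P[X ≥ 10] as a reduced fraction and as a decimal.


μ = E[X] = 33/4, a = 10.
Markov: P[X ≥ 10] ≤ μ/a = (33/4)/10 = 33/40.
Numerically: ≈ 0.82500.
(Since a = 10 > μ = 8.25000, the bound 33/40 is < 1 and informative.)

P[X ≥ 10] ≤ 33/40 ≈ 0.82500.


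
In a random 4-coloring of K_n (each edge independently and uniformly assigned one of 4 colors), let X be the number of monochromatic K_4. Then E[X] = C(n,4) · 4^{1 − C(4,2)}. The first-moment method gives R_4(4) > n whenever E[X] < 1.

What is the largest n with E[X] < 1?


We need C(n, 4) · 4^{1 − 6} < 1, i.e. C(n, 4) < 4^{6 − 1} = 1024.
Check values of n near the boundary:
  n = 8: C(8, 4) = 70; 70 < 1024? YES
  n = 9: C(9, 4) = 126; 126 < 1024? YES
  n = 10: C(10, 4) = 210; 210 < 1024? YES
  n = 11: C(11, 4) = 330; 330 < 1024? YES
  n = 12: C(12, 4) = 495; 495 < 1024? YES
  n = 13: C(13, 4) = 715; 715 < 1024? YES
  n = 14: C(14, 4) = 1001; 1001 < 1024? YES
  n = 15: C(15, 4) = 1365; 1365 < 1024? NO
  n = 16: C(16, 4) = 1820; 1820 < 1024? NO
The largest n with C(n, 4) < 1024 is n = 14 (where E[X] = 1001/1024 ≈ 0.97754). Hence R_4(4) > 14, i.e. R_4(4) ≥ 15.

Largest n = 14; hence R_4(4) > 14.


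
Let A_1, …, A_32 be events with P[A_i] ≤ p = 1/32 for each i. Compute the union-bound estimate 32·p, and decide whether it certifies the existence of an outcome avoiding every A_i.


Union bound: P[∪_{i=1}^{32} A_i] ≤ Σ_i P[A_i] ≤ 32·p = 32·(1/32) = 1.
Numerically: 1 ≈ 1.000.
Is 1 < 1? NO.
Since the bound 1 is ≥ 1, the union bound is uninformative here; it does NOT by itself certify existence.

32·p = 1 ≈ 1.000; existence NOT certified by the union bound.


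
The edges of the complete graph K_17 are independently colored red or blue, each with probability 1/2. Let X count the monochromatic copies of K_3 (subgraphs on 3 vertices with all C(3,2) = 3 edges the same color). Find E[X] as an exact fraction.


Let X = Σ_S X_S over the C(17, 3) = 680 subsets S of size 3, where X_S = 1 if the K_3 on S is monochromatic.
For a fixed S, the K_3 on S has C(3, 2) = 3 edges. P[all 3 edges red] = (1/2)^3, and likewise for blue, so P[monochromatic] = 2·(1/2)^3 = 2^{1 − 3} = 1/4.
By linearity: E[X] = C(17, 3) · 2^{1 − 3} = 680 · 1/4 = 170.
Numerically: E[X] ≈ 170.000000.

E[X] = C(17,3)·2^(1−C(3,2)) = 170 ≈ 170.000000.


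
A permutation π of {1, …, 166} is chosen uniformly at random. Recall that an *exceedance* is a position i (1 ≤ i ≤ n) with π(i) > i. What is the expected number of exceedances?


Write X = Σ_{i=1}^{166} X_i, where X_i = 1_{π(i) > i}.
For each fixed i, π(i) is uniform over {1, …, 166} (marginal of a uniform permutation), so P[π(i) > i] = (n − i)/n. Summing: Σ_{i=1}^{166} (n − i)/n = (0 + 1 + … + 165)/166 = 166(166 − 1)/(2·166) = (166 − 1)/2.
Hence E[X] = Σ_{i=1}^{166} (166 − i)/166 = 165/2 ≈ 82.500.

E[X] = 165/2 = 82.500.


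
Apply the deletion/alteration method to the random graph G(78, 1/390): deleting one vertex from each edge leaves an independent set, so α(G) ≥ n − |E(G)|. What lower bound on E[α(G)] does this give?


E[|E(G)|] = C(78, 2)·p = 3003 · (1/390) = 77/10.
E[α(G)] ≥ n − E[|E(G)|] = 78 − 77/10 = 703/10.
Numerically: ≈ 70.300.
(This is only a lower bound; the true E[α(G)] may be larger.)

E[α(G)] ≥ 703/10 ≈ 70.300.


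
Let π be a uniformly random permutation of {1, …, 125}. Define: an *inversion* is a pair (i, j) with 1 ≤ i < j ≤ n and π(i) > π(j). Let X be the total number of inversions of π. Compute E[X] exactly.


Write X = Σ X_I over the C(125, 2) = 7750 pairs i < j, with X_I the indicator of one inversion.
There are 7750 indicators.
For each fixed pair i < j, the values π(i) and π(j) are two distinct elements of {1, …, 125} in uniformly random order; by symmetry P[π(i) > π(j)] = 1/2.
By linearity: E[X] = 7750 · (1/2) = C(125, 2) · (1/2) = 7750/2 = 3875 ≈ 3875.00000.

E[X] = 3875 = 3875.00000.


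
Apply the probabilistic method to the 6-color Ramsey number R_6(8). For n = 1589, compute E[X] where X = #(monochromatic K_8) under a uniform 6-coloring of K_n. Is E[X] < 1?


E[X] = C(1589, 8) · 6^{1 − 28} = 990389025825605844438 · 6^{−27} = 990389025825605844438/1023490369077469249536.
As a reduced fraction: E[X] = 165064837637600974073/170581728179578208256 ≈ 0.968.
Is E[X] < 1? YES.
Since E[X] < 1, there exists a 6-coloring of K_{1589} with no monochromatic K_8; hence R_6(8) > 1589.

E[X] = 165064837637600974073/170581728179578208256 ≈ 0.968; E[X] < 1, so R_6(8) > 1589.


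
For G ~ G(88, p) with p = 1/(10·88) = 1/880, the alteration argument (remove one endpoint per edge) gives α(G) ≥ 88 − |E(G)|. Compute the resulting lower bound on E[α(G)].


E[|E(G)|] = C(88, 2)·p = 3828 · (1/880) = 87/20.
E[α(G)] ≥ n − E[|E(G)|] = 88 − 87/20 = 1673/20.
Numerically: ≈ 83.6500.
(This is only a lower bound; the true E[α(G)] may be larger.)

E[α(G)] ≥ 1673/20 ≈ 83.6500.


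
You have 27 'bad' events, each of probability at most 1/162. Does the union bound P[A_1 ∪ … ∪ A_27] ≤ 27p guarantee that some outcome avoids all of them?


Union bound: P[∪_{i=1}^{27} A_i] ≤ Σ_i P[A_i] ≤ 27·p = 27·(1/162) = 1/6.
Numerically: 1/6 ≈ 0.1667.
Is 1/6 < 1? YES.
Since P[∪ A_i] ≤ 1/6 < 1, the complement has P[∩ A_i^c] ≥ 1 − 1/6 = 5/6 > 0, so some outcome avoids every A_i.

27·p = 1/6 ≈ 0.1667; existence CERTIFIED by the union bound.


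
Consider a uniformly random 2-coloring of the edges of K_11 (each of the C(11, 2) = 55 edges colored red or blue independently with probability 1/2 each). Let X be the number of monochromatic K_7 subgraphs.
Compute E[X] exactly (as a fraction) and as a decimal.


Let X = Σ_S X_S over the C(11, 7) = 330 subsets S of size 7, where X_S = 1 if the K_7 on S is monochromatic.
For a fixed S, the K_7 on S has C(7, 2) = 21 edges. P[all 21 edges red] = (1/2)^21, and likewise for blue, so P[monochromatic] = 2·(1/2)^21 = 2^{1 − 21} = 1/1048576.
Summing: E[X] = C(11, 7) · 2^{1 − 21} = 330 · 1/1048576 = 165/524288.
Numerically: E[X] ≈ 0.000.

E[X] = C(11,7)·2^(1−C(7,2)) = 165/524288 ≈ 0.000.


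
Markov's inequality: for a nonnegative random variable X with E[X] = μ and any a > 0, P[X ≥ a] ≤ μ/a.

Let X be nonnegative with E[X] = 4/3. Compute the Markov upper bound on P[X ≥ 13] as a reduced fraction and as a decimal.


μ = E[X] = 4/3, a = 13.
Markov: P[X ≥ 13] ≤ μ/a = (4/3)/13 = 4/39.
Numerically: ≈ 0.1026.
(Since a = 13 > μ = 1.3333, the bound 4/39 is < 1 and informative.)

P[X ≥ 13] ≤ 4/39 ≈ 0.1026.


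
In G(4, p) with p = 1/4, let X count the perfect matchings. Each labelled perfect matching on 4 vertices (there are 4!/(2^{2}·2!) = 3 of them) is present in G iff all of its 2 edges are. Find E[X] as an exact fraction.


K_4 has 4!/(2^{2}·2!) = 3 labelled perfect matchings.
For each such perfect matching H, let X_H = 1 if all 2 edges of H are present in G. Then P[X_H = 1] = p^{2} = (1/4)^{2} = 1/16.
Summing the indicators: E[X] = Σ_H E[X_H] = 3 · p^{2} = 3 · 1/16 = 3/16.
Numerically: E[X] ≈ 0.1875.

E[X] = 3 · (1/4)^{2} = 3/16 ≈ 0.1875.


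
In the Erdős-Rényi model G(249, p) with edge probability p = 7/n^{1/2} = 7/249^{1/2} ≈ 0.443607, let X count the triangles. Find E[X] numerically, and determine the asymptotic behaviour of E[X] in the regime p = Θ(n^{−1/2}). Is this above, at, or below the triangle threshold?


Number of potential triangles: C(249, 3) = 2542124.
Each occurs with probability p³ ≈ (0.443607)³ ≈ 8.72961518e-02.
By linearity: E[X] = C(249, 3)·p³ ≈ 2542124 · 8.72961518e-02 ≈ 221917.642545.
Since α = 1/2 < 1, p = c/n^{1/2} ≫ 1/n is above the triangle threshold p ~ 1/n. Asymptotically E[X] ~ (c³/6)·n^{3(1−α)} = (7³/6)·n^{1.5} → ∞; triangles are abundant w.h.p.

E[X] ≈ 221917.642545; in regime p = Θ(1/n^{1/2}) E[X] diverges (above the triangle threshold p ~ 1/n).


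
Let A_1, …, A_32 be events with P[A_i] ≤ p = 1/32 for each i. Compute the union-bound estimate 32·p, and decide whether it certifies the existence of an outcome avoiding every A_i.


Union bound: P[∪_{i=1}^{32} A_i] ≤ Σ_i P[A_i] ≤ 32·p = 32·(1/32) = 1.
Numerically: 1 ≈ 1.00000.
Is 1 < 1? NO.
Since the bound 1 is ≥ 1, the union bound is uninformative here; it does NOT by itself certify existence.

32·p = 1 ≈ 1.00000; existence NOT certified by the union bound.


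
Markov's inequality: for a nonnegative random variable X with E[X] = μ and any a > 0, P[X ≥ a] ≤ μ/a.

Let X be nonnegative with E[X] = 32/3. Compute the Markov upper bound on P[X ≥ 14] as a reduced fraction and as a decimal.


μ = E[X] = 32/3, a = 14.
Markov: P[X ≥ 14] ≤ μ/a = (32/3)/14 = 16/21.
Numerically: ≈ 0.76190.
(Since a = 14 > μ = 10.66667, the bound 16/21 is < 1 and informative.)

P[X ≥ 14] ≤ 16/21 ≈ 0.76190.


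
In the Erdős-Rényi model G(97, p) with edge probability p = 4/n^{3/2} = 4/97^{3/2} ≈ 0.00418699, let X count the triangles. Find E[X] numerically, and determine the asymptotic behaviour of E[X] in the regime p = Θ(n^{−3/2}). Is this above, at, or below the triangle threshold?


Number of potential triangles: C(97, 3) = 147440.
Each occurs with probability p³ ≈ (0.00418699)³ ≈ 7.34018777e-08.
By linearity: E[X] = C(97, 3)·p³ ≈ 147440 · 7.34018777e-08 ≈ 0.010822.
Since α = 3/2 > 1, p = c/n^{3/2} = o(1/n) is below the triangle threshold p ~ 1/n. Asymptotically E[X] ~ (c³/6)·n^{3(1−α)} = (4³/6)·n^{-1.5} → 0, so by Markov's inequality G has no triangles w.h.p.

E[X] ≈ 0.010822; in regime p = Θ(1/n^{3/2}) E[X] tends to 0 (below the triangle threshold p ~ 1/n).


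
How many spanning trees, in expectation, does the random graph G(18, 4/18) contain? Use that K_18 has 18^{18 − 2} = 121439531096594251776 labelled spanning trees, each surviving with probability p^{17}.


K_18 has 18^{18 − 2} = 121439531096594251776 labelled spanning trees.
For each such spanning tree H, let X_H = 1 if all 17 edges of H are present in G. Then P[X_H = 1] = p^{17} = (2/9)^{17} = 131072/16677181699666569.
By linearity of expectation: E[X] = Σ_H E[X_H] = 121439531096594251776 · p^{17} = 121439531096594251776 · 131072/16677181699666569 = 8589934592/9.
Numerically: E[X] ≈ 9.54437e+08.

E[X] = 121439531096594251776 · (2/9)^{17} = 8589934592/9 ≈ 9.54437e+08.


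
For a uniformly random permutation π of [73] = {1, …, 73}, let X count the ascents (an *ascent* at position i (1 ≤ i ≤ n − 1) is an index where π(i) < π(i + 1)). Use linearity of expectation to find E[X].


Write X = Σ X_I over i = 1, …, 72, with X_I the indicator of one ascent.
There are 72 indicators.
For each fixed i, the pair (π(i), π(i+1)) is a uniformly random ordered pair of distinct values from {1, …, 73}; by symmetry P[π(i) < π(i+1)] = 1/2.
By linearity: E[X] = 72 · (1/2) = (73 − 1) · (1/2) = 36 ≈ 36.000.

E[X] = 36 = 36.000.


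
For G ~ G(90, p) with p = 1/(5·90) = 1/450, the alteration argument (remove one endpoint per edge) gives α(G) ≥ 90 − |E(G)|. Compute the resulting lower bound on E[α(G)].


E[|E(G)|] = C(90, 2)·p = 4005 · (1/450) = 89/10.
E[α(G)] ≥ n − E[|E(G)|] = 90 − 89/10 = 811/10.
Numerically: ≈ 81.10000.
(This is only a lower bound; the true E[α(G)] may be larger.)

E[α(G)] ≥ 811/10 ≈ 81.10000.


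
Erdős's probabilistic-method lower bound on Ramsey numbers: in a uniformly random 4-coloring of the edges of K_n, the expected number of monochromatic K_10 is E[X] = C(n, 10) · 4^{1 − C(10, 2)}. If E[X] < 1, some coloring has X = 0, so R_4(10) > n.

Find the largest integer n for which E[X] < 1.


We need C(n, 10) · 4^{1 − 45} < 1, i.e. C(n, 10) < 4^{45 − 1} = 309485009821345068724781056.
Check values of n near the boundary:
  n = 2022: C(2022, 10) = 307870445231474093395937796; 307870445231474093395937796 < 309485009821345068724781056? YES
  n = 2023: C(2023, 10) = 309399856285778485315440716; 309399856285778485315440716 < 309485009821345068724781056? YES
  n = 2024: C(2024, 10) = 310936101848269937576192656; 310936101848269937576192656 < 309485009821345068724781056? NO
The largest n with C(n, 10) < 309485009821345068724781056 is n = 2023 (where E[X] = 77349964071444621328860179/77371252455336267181195264 ≈ 0.999725). Hence R_4(10) > 2023, i.e. R_4(10) ≥ 2024.

Largest n = 2023; hence R_4(10) > 2023.


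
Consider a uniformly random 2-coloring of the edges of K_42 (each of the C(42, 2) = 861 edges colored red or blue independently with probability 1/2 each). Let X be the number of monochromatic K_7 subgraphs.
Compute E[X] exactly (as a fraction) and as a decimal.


Let X = Σ_S X_S over the C(42, 7) = 26978328 subsets S of size 7, where X_S = 1 if the K_7 on S is monochromatic.
For a fixed S, the K_7 on S has C(7, 2) = 21 edges. P[all 21 edges red] = (1/2)^21, and likewise for blue, so P[monochromatic] = 2·(1/2)^21 = 2^{1 − 21} = 1/1048576.
By linearity of expectation: E[X] = C(42, 7) · 2^{1 − 21} = 26978328 · 1/1048576 = 3372291/131072.
Numerically: E[X] ≈ 25.729.

E[X] = C(42,7)·2^(1−C(7,2)) = 3372291/131072 ≈ 25.729.


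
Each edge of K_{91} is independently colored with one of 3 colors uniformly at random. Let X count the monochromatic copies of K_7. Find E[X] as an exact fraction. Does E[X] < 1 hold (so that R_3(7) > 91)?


E[X] = C(91, 7) · 3^{1 − 21} = 8093990190 · 3^{−20} = 8093990190/3486784401.
As a reduced fraction: E[X] = 2697996730/1162261467 ≈ 2.3213.
Is E[X] < 1? NO.
Since E[X] ≥ 1, the first-moment bound is inconclusive at n = 91; it does NOT by itself certify R_3(7) > 91.

E[X] = 2697996730/1162261467 ≈ 2.3213; E[X] ≥ 1; first-moment method inconclusive here.


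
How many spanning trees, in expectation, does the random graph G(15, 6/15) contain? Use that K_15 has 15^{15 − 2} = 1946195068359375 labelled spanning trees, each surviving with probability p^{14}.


K_15 has 15^{15 − 2} = 1946195068359375 labelled spanning trees.
For each such spanning tree H, let X_H = 1 if all 14 edges of H are present in G. Then P[X_H = 1] = p^{14} = (2/5)^{14} = 16384/6103515625.
By linearity of expectation: E[X] = Σ_H E[X_H] = 1946195068359375 · p^{14} = 1946195068359375 · 16384/6103515625 = 26121388032/5.
Numerically: E[X] ≈ 5.224e+09.

E[X] = 1946195068359375 · (2/5)^{14} = 26121388032/5 ≈ 5.224e+09.


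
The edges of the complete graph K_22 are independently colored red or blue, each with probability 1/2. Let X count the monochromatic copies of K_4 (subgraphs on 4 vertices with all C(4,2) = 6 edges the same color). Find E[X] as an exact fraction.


Let X = Σ_S X_S over the C(22, 4) = 7315 subsets S of size 4, where X_S = 1 if the K_4 on S is monochromatic.
For a fixed S, the K_4 on S has C(4, 2) = 6 edges. P[all 6 edges red] = (1/2)^6, and likewise for blue, so P[monochromatic] = 2·(1/2)^6 = 2^{1 − 6} = 1/32.
Summing: E[X] = C(22, 4) · 2^{1 − 6} = 7315 · 1/32 = 7315/32.
Numerically: E[X] ≈ 228.59375.

E[X] = C(22,4)·2^(1−C(4,2)) = 7315/32 ≈ 228.59375.


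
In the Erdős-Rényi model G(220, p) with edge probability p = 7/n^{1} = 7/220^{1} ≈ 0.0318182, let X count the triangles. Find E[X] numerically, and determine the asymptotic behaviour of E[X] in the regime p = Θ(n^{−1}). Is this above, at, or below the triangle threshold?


Number of potential triangles: C(220, 3) = 1750540.
Each occurs with probability p³ ≈ (0.0318182)³ ≈ 3.22126221e-05.
By linearity: E[X] = C(220, 3)·p³ ≈ 1750540 · 3.22126221e-05 ≈ 56.389483.
Here α = 1, so p = 7/n is exactly at the triangle threshold p ~ 1/n. Asymptotically E[X] → c³/6 = 7³/6 = 343/6 ≈ 57.166667, a bounded constant. In this regime the triangle count is asymptotically Poisson(c³/6).

E[X] ≈ 56.389483; in regime p = Θ(1/n^{1}) E[X] stays bounded (at the triangle threshold p ~ 1/n).


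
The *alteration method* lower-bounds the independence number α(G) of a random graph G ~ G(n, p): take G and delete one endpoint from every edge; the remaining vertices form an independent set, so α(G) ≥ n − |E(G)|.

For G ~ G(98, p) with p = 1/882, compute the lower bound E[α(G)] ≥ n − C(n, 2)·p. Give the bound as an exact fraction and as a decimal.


E[|E(G)|] = C(98, 2)·p = 4753 · (1/882) = 97/18.
E[α(G)] ≥ n − E[|E(G)|] = 98 − 97/18 = 1667/18.
Numerically: ≈ 92.611.
(This is only a lower bound; the true E[α(G)] may be larger.)

E[α(G)] ≥ 1667/18 ≈ 92.611.


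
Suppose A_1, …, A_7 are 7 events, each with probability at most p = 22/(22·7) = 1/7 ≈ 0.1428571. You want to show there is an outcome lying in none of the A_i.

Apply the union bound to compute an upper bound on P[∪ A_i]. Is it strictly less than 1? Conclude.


Union bound: P[∪_{i=1}^{7} A_i] ≤ Σ_i P[A_i] ≤ 7·p = 7·(1/7) = 1.
Numerically: 1 ≈ 1.0000000.
Is 1 < 1? NO.
Since the bound 1 is ≥ 1, the union bound is uninformative here; it does NOT by itself certify existence.

7·p = 1 ≈ 1.0000000; existence NOT certified by the union bound.


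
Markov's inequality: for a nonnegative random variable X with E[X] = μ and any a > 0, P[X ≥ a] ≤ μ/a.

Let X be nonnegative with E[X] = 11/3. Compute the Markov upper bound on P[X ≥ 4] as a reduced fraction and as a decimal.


μ = E[X] = 11/3, a = 4.
Markov: P[X ≥ 4] ≤ μ/a = (11/3)/4 = 11/12.
Numerically: ≈ 0.9167.
(Since a = 4 > μ = 3.6667, the bound 11/12 is < 1 and informative.)

P[X ≥ 4] ≤ 11/12 ≈ 0.9167.


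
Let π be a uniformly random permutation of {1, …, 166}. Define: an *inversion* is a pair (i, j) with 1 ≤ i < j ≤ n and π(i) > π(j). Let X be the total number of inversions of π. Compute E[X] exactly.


Write X = Σ X_I over the C(166, 2) = 13695 pairs i < j, with X_I the indicator of one inversion.
There are 13695 indicators.
For each fixed pair i < j, the values π(i) and π(j) are two distinct elements of {1, …, 166} in uniformly random order; by symmetry P[π(i) > π(j)] = 1/2.
By linearity: E[X] = 13695 · (1/2) = C(166, 2) · (1/2) = 13695/2 = 13695/2 ≈ 6847.50000.

E[X] = 13695/2 = 6847.50000.


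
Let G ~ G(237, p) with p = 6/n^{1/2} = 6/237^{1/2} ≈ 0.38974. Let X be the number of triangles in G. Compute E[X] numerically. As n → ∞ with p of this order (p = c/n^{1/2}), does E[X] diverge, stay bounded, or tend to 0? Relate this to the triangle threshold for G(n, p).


Number of potential triangles: C(237, 3) = 2190670.
Each occurs with probability p³ ≈ (0.38974)³ ≈ 5.9201298e-02.
By linearity: E[X] = C(237, 3)·p³ ≈ 2190670 · 5.9201298e-02 ≈ 129690.50848.
Since α = 1/2 < 1, p = c/n^{1/2} ≫ 1/n is above the triangle threshold p ~ 1/n. Asymptotically E[X] ~ (c³/6)·n^{3(1−α)} = (6³/6)·n^{1.5} → ∞; triangles are abundant w.h.p.

E[X] ≈ 129690.50848; in regime p = Θ(1/n^{1/2}) E[X] diverges (above the triangle threshold p ~ 1/n).


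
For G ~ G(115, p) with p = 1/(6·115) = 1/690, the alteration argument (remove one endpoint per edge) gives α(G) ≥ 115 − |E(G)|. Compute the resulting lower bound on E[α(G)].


E[|E(G)|] = C(115, 2)·p = 6555 · (1/690) = 19/2.
E[α(G)] ≥ n − E[|E(G)|] = 115 − 19/2 = 211/2.
Numerically: ≈ 105.5000.
(This is only a lower bound; the true E[α(G)] may be larger.)

E[α(G)] ≥ 211/2 ≈ 105.5000.


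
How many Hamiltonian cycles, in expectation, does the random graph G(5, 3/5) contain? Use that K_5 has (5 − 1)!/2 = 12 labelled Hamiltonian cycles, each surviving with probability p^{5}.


K_5 has (5 − 1)!/2 = 12 labelled Hamiltonian cycles.
For each such Hamiltonian cycle H, let X_H = 1 if all 5 edges of H are present in G. Then P[X_H = 1] = p^{5} = (3/5)^{5} = 243/3125.
By linearity: E[X] = Σ_H E[X_H] = 12 · p^{5} = 12 · 243/3125 = 2916/3125.
Numerically: E[X] ≈ 0.933.

E[X] = 12 · (3/5)^{5} = 2916/3125 ≈ 0.933.


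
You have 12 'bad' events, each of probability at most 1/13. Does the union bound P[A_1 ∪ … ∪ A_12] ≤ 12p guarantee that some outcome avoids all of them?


Union bound: P[∪_{i=1}^{12} A_i] ≤ Σ_i P[A_i] ≤ 12·p = 12·(1/13) = 12/13.
Numerically: 12/13 ≈ 0.9231.
Is 12/13 < 1? YES.
Since P[∪ A_i] ≤ 12/13 < 1, the complement has P[∩ A_i^c] ≥ 1 − 12/13 = 1/13 > 0, so some outcome avoids every A_i.

12·p = 12/13 ≈ 0.9231; existence CERTIFIED by the union bound.


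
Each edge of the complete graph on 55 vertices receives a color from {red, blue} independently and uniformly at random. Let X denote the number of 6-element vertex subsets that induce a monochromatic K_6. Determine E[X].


Let X = Σ_S X_S over the C(55, 6) = 28989675 subsets S of size 6, where X_S = 1 if the K_6 on S is monochromatic.
For a fixed S, the K_6 on S has C(6, 2) = 15 edges. P[all 15 edges red] = (1/2)^15, and likewise for blue, so P[monochromatic] = 2·(1/2)^15 = 2^{1 − 15} = 1/16384.
Summing: E[X] = C(55, 6) · 2^{1 − 15} = 28989675 · 1/16384 = 28989675/16384.
Numerically: E[X] ≈ 1769.38934.

E[X] = C(55,6)·2^(1−C(6,2)) = 28989675/16384 ≈ 1769.38934.


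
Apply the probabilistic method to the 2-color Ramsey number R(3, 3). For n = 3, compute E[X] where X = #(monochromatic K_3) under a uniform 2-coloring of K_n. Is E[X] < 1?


E[X] = C(3, 3) · 2^{1 − 3} = 1 · 2^{−2} = 1/4.
As a reduced fraction: E[X] = 1/4 ≈ 0.2500000.
Is E[X] < 1? YES.
Since E[X] < 1, there exists a 2-coloring of K_{3} with no monochromatic K_3; hence R(3, 3) > 3.

E[X] = 1/4 ≈ 0.2500000; E[X] < 1, so R(3, 3) > 3.


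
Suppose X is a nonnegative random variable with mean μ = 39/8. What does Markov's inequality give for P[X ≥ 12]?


μ = E[X] = 39/8, a = 12.
Markov: P[X ≥ 12] ≤ μ/a = (39/8)/12 = 13/32.
Numerically: ≈ 0.40625.
(Since a = 12 > μ = 4.87500, the bound 13/32 is < 1 and informative.)

P[X ≥ 12] ≤ 13/32 ≈ 0.40625.


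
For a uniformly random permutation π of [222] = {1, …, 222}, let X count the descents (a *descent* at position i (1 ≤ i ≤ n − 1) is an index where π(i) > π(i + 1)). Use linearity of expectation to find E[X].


Write X = Σ X_I over i = 1, …, 221, with X_I the indicator of one descent.
There are 221 indicators.
For each fixed i, the pair (π(i), π(i+1)) is a uniformly random ordered pair of distinct values from {1, …, 222}; by symmetry P[π(i) > π(i+1)] = 1/2.
By linearity: E[X] = 221 · (1/2) = (222 − 1) · (1/2) = 221/2 ≈ 110.500000.

E[X] = 221/2 = 110.500000.
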